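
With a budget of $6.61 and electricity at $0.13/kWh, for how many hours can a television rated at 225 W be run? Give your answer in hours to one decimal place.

Energy available = $6.61 ÷ $0.13/kWh = 50.8462 kWh
Hours = 50.8462 kWh ÷ 0.225 kW = 226.0 h

226.0 h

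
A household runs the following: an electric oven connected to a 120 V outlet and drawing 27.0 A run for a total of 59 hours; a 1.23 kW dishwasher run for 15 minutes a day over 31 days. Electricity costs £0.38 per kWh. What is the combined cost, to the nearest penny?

£76.26

electric oven: Power = 27.0 A × 120 V = 3240 W = 3.24 kW
electric oven: 3.24 kW × 59 h = 191.16 kWh
dishwasher: Runtime = 15 min × 31 = 465 min = 7.75 h
dishwasher: 1.23 kW × 7.75 h = 9.5325 kWh
Total energy = 200.6925 kWh
Cost = 200.6925 × £0.38 = £76.26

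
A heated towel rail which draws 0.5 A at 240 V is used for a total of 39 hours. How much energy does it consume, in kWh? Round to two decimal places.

4.68 kWh

Power = 0.5 A × 240 V = 120 W = 0.12 kW
Energy = 0.12 kW × 39 h = 4.68 kWh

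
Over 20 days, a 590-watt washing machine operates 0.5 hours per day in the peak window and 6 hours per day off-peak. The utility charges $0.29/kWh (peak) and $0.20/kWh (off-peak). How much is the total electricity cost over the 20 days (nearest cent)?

$15.87

Peak energy = 0.59 kW × 0.5 h × 20 = 5.9 kWh
Off-peak energy = 0.59 kW × 6 h × 20 = 70.8 kWh
Cost = 5.9 × $0.29 + 70.8 × $0.20 = $1.711 + $14.16 = $15.87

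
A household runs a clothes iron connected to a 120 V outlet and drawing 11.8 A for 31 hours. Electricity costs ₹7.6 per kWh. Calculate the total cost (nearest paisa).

₹333.61

Power = 11.8 A × 120 V = 1416 W = 1.416 kW
Energy = 1.416 kW × 31 h = 43.896 kWh
Cost = 43.896 kWh × ₹7.6/kWh = ₹333.61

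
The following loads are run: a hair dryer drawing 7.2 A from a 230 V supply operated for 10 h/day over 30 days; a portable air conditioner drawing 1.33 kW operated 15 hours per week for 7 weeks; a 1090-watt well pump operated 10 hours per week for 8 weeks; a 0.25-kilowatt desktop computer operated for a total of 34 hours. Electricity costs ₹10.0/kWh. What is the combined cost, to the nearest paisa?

hair dryer: Power = 7.2 A × 230 V = 1656 W = 1.656 kW
hair dryer: Runtime = 10 h/day × 30 days = 300 h
hair dryer: 1.656 kW × 300 h = 496.8 kWh
portable air conditioner: Runtime = 15 h/week × 7 weeks = 105 h
portable air conditioner: 1.33 kW × 105 h = 139.65 kWh
well pump: Runtime = 10 h/week × 8 weeks = 80 h
well pump: 1.09 kW × 80 h = 87.2 kWh
desktop computer: 0.25 kW × 34 h = 8.5 kWh
Total energy = 732.15 kWh
Cost = 732.15 × ₹10.0 = ₹7321.50

₹7321.50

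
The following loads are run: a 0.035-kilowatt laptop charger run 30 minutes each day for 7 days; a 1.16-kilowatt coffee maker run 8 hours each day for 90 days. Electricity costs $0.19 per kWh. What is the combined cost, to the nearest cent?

$158.71

laptop charger: Runtime = 30 min × 7 = 210 min = 3.5 h
laptop charger: 0.035 kW × 3.5 h = 0.1225 kWh
coffee maker: Runtime = 8 h/day × 90 days = 720 h
coffee maker: 1.16 kW × 720 h = 835.2 kWh
Total energy = 835.3225 kWh
Cost = 835.3225 × $0.19 = $158.71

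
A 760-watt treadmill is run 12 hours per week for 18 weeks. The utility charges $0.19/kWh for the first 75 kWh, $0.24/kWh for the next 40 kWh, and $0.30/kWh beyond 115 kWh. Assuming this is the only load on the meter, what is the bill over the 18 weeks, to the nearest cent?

Runtime = 12 h/week × 18 weeks = 216 h
Energy = 0.76 kW × 216 h = 164.16 kWh
Tier 1 (0–75 kWh): 75 × $0.19 = $14.25
Tier 2 (75–115 kWh): 40 × $0.24 = $9.6
Above 115 kWh: 49.16 × $0.30 = $14.748
Bill = $38.60

$38.60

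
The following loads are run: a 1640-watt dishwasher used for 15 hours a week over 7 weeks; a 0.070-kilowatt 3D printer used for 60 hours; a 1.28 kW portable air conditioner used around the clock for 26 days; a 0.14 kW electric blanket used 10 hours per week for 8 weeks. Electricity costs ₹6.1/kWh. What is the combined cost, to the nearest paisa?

₹6016.55

dishwasher: Runtime = 15 h/week × 7 weeks = 105 h
dishwasher: 1.64 kW × 105 h = 172.2 kWh
3D printer: 0.07 kW × 60 h = 4.2 kWh
portable air conditioner: Runtime = 24 h × 26 = 624 h
portable air conditioner: 1.28 kW × 624 h = 798.72 kWh
electric blanket: Runtime = 10 h/week × 8 weeks = 80 h
electric blanket: 0.14 kW × 80 h = 11.2 kWh
Total energy = 986.32 kWh
Cost = 986.32 × ₹6.1 = ₹6016.55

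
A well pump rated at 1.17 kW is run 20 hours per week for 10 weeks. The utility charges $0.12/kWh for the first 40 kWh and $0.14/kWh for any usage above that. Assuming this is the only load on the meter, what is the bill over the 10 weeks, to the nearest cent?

$31.96

Runtime = 20 h/week × 10 weeks = 200 h
Energy = 1.17 kW × 200 h = 234 kWh
Tier 1 (0–40 kWh): 40 × $0.12 = $4.8
Above 40 kWh: 194 × $0.14 = $27.16
Bill = $31.96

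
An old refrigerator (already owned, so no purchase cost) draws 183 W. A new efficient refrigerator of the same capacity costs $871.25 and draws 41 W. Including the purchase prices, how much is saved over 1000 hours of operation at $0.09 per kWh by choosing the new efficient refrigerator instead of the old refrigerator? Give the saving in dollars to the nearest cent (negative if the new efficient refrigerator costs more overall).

-$858.47

old refrigerator: $0.00 + (183/1000) kW × 1000 h × $0.09 = $0.00 + $16.47 = $16.47
new efficient refrigerator: $871.25 + (41/1000) kW × 1000 h × $0.09 = $871.25 + $3.69 = $874.94
Saving = $16.47 − $874.94 = −$858.47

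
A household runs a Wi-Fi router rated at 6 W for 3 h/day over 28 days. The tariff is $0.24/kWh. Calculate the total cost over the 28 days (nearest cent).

$0.12

Runtime = 3 h/day × 28 days = 84 h
Energy = 0.006 kW × 84 h = 0.504 kWh
Cost = 0.504 kWh × $0.24/kWh = $0.12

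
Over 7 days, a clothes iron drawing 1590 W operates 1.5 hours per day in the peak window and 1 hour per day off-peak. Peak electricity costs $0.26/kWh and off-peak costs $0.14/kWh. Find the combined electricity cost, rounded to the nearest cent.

$5.90

Peak energy = 1.59 kW × 1.5 h × 7 = 16.695 kWh
Off-peak energy = 1.59 kW × 1 h × 7 = 11.13 kWh
Cost = 16.695 × $0.26 + 11.13 × $0.14 = $4.3407 + $1.5582 = $5.90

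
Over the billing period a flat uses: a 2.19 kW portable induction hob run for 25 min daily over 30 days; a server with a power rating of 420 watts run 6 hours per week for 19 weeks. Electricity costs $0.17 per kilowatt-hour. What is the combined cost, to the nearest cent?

portable induction hob: Runtime = 25 min × 30 = 750 min = 12.5 h
portable induction hob: 2.19 kW × 12.5 h = 27.375 kWh
server: Runtime = 6 h/week × 19 weeks = 114 h
server: 0.42 kW × 114 h = 47.88 kWh
Total energy = 75.255 kWh
Cost = 75.255 × $0.17 = $12.79

$12.79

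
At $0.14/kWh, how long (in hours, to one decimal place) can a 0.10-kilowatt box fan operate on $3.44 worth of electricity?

245.7 h

Energy available = $3.44 ÷ $0.14/kWh = 24.5714 kWh
Hours = 24.5714 kWh ÷ 0.1 kW = 245.7 h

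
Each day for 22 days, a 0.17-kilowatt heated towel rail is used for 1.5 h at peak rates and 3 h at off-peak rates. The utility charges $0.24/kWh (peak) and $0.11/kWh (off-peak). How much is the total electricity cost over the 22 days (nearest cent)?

Peak energy = 0.17 kW × 1.5 h × 22 = 5.61 kWh
Off-peak energy = 0.17 kW × 3 h × 22 = 11.22 kWh
Cost = 5.61 × $0.24 + 11.22 × $0.11 = $1.3464 + $1.2342 = $2.58

$2.58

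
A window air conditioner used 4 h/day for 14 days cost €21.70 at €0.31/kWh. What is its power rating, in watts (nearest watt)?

1250 W

Energy = €21.70 ÷ €0.31/kWh = 70 kWh
Runtime = 4 h/day × 14 days = 56 h
Power = 70 kWh ÷ 56 h = 1.25 kW = 1250 W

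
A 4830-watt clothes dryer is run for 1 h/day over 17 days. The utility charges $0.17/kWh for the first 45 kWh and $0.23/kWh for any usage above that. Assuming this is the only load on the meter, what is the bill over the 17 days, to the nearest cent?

Runtime = 1 h/day × 17 days = 17 h
Energy = 4.83 kW × 17 h = 82.11 kWh
Tier 1 (0–45 kWh): 45 × $0.17 = $7.65
Above 45 kWh: 37.11 × $0.23 = $8.5353
Bill = $16.19

$16.19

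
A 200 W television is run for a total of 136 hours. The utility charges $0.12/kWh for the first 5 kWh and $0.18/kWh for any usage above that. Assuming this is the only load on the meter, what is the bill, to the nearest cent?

$4.60

Energy = 0.2 kW × 136 h = 27.2 kWh
Tier 1 (0–5 kWh): 5 × $0.12 = $0.6
Above 5 kWh: 22.2 × $0.18 = $3.996
Bill = $4.60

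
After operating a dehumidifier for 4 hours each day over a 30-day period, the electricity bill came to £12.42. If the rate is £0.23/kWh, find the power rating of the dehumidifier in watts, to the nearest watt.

450 W

Energy = £12.42 ÷ £0.23/kWh = 54 kWh
Runtime = 4 h/day × 30 days = 120 h
Power = 54 kWh ÷ 120 h = 0.45 kW = 450 W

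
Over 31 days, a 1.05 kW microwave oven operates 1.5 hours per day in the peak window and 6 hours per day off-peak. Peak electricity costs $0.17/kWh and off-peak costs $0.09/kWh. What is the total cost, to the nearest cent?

$25.88

Peak energy = 1.05 kW × 1.5 h × 31 = 48.825 kWh
Off-peak energy = 1.05 kW × 6 h × 31 = 195.3 kWh
Cost = 48.825 × $0.17 + 195.3 × $0.09 = $8.30025 + $17.577 = $25.88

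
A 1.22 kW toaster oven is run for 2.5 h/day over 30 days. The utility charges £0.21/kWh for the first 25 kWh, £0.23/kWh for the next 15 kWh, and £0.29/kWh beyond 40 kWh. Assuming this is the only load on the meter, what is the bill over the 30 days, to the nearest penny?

Runtime = 2.5 h/day × 30 days = 75 h
Energy = 1.22 kW × 75 h = 91.5 kWh
Tier 1 (0–25 kWh): 25 × £0.21 = £5.25
Tier 2 (25–40 kWh): 15 × £0.23 = £3.45
Above 40 kWh: 51.5 × £0.29 = £14.935
Bill = £23.64

£23.64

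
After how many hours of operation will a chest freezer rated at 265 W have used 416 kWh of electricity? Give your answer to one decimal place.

Hours = 416 kWh ÷ 0.265 kW = 1569.8 h

1569.8 h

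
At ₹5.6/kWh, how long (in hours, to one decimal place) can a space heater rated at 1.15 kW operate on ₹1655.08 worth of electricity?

257.0 h

Energy available = ₹1655.08 ÷ ₹5.6/kWh = 295.55 kWh
Hours = 295.55 kWh ÷ 1.15 kW = 257.0 h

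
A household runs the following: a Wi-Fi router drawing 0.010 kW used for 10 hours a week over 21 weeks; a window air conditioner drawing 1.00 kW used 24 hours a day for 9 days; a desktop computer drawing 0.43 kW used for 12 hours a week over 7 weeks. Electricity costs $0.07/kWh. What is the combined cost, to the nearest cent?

$17.80

Wi-Fi router: Runtime = 10 h/week × 21 weeks = 210 h
Wi-Fi router: 0.01 kW × 210 h = 2.1 kWh
window air conditioner: Runtime = 24 h × 9 = 216 h
window air conditioner: 1 kW × 216 h = 216 kWh
desktop computer: Runtime = 12 h/week × 7 weeks = 84 h
desktop computer: 0.43 kW × 84 h = 36.12 kWh
Total energy = 254.22 kWh
Cost = 254.22 × $0.07 = $17.80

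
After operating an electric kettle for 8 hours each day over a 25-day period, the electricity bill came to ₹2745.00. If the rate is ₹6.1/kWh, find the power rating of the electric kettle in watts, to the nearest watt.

Energy = ₹2745.00 ÷ ₹6.1/kWh = 450 kWh
Runtime = 8 h/day × 25 days = 200 h
Power = 450 kWh ÷ 200 h = 2.25 kW = 2250 W

2250 W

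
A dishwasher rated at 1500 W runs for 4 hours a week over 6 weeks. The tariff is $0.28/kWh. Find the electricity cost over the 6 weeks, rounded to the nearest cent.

Runtime = 4 h/week × 6 weeks = 24 h
Energy = 1.5 kW × 24 h = 36 kWh
Cost = 36 kWh × $0.28/kWh = $10.08

$10.08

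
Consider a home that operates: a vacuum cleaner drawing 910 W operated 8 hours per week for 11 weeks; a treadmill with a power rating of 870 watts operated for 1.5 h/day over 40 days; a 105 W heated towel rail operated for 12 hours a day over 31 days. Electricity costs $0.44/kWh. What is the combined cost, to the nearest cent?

$75.39

vacuum cleaner: Runtime = 8 h/week × 11 weeks = 88 h
vacuum cleaner: 0.91 kW × 88 h = 80.08 kWh
treadmill: Runtime = 1.5 h/day × 40 days = 60 h
treadmill: 0.87 kW × 60 h = 52.2 kWh
heated towel rail: Runtime = 12 h/day × 31 days = 372 h
heated towel rail: 0.105 kW × 372 h = 39.06 kWh
Total energy = 171.34 kWh
Cost = 171.34 × $0.44 = $75.39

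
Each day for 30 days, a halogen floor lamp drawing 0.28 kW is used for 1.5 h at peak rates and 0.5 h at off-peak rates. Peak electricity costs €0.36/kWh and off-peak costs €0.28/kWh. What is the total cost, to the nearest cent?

Peak energy = 0.28 kW × 1.5 h × 30 = 12.6 kWh
Off-peak energy = 0.28 kW × 0.5 h × 30 = 4.2 kWh
Cost = 12.6 × €0.36 + 4.2 × €0.28 = €4.536 + €1.176 = €5.71

€5.71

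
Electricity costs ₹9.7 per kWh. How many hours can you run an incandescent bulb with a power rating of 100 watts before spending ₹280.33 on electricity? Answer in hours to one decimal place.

289.0 h

Energy available = ₹280.33 ÷ ₹9.7/kWh = 28.9 kWh
Hours = 28.9 kWh ÷ 0.1 kW = 289.0 h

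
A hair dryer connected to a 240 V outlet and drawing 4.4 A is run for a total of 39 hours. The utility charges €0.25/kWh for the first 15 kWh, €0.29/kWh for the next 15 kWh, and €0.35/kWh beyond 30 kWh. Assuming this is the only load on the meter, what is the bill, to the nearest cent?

Power = 4.4 A × 240 V = 1056 W = 1.056 kW
Energy = 1.056 kW × 39 h = 41.184 kWh
Tier 1 (0–15 kWh): 15 × €0.25 = €3.75
Tier 2 (15–30 kWh): 15 × €0.29 = €4.35
Above 30 kWh: 11.184 × €0.35 = €3.9144
Bill = €12.01

€12.01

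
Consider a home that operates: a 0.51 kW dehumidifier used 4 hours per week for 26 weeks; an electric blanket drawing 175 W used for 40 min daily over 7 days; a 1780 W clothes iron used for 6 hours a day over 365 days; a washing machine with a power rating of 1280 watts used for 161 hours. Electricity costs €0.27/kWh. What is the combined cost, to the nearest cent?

€1122.70

dehumidifier: Runtime = 4 h/week × 26 weeks = 104 h
dehumidifier: 0.51 kW × 104 h = 53.04 kWh
electric blanket: Runtime = 40 min × 7 = 280 min = 4.666666… h
electric blanket: 0.175 kW × 4.666666… h = 0.816666… kWh
clothes iron: Runtime = 6 h/day × 365 days = 2190 h
clothes iron: 1.78 kW × 2190 h = 3898.2 kWh
washing machine: 1.28 kW × 161 h = 206.08 kWh
Total energy = 4158.136666… kWh
Cost = 4158.136666… × €0.27 = €1122.70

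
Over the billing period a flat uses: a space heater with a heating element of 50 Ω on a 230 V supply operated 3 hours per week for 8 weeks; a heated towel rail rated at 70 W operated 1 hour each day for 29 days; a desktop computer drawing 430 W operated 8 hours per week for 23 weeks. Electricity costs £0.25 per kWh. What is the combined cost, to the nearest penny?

£26.64

space heater: Power = V²/R = 230²/50 = 1058 W = 1.058 kW
space heater: Runtime = 3 h/week × 8 weeks = 24 h
space heater: 1.058 kW × 24 h = 25.392 kWh
heated towel rail: Runtime = 1 h/day × 29 days = 29 h
heated towel rail: 0.07 kW × 29 h = 2.03 kWh
desktop computer: Runtime = 8 h/week × 23 weeks = 184 h
desktop computer: 0.43 kW × 184 h = 79.12 kWh
Total energy = 106.542 kWh
Cost = 106.542 × £0.25 = £26.64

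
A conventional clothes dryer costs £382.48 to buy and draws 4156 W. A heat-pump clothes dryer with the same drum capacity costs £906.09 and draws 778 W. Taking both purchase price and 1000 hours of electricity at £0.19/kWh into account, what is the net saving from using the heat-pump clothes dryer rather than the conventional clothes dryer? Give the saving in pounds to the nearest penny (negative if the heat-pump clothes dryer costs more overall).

conventional clothes dryer: £382.48 + (4156/1000) kW × 1000 h × £0.19 = £382.48 + £789.64 = £1172.12
heat-pump clothes dryer: £906.09 + (778/1000) kW × 1000 h × £0.19 = £906.09 + £147.82 = £1053.91
Saving = £1172.12 − £1053.91 = £118.21

£118.21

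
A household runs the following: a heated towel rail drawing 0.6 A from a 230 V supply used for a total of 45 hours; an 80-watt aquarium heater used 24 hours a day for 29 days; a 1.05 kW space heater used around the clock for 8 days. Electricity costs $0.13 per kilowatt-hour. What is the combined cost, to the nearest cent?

heated towel rail: Power = 0.6 A × 230 V = 138 W = 0.138 kW
heated towel rail: 0.138 kW × 45 h = 6.21 kWh
aquarium heater: Runtime = 24 h × 29 = 696 h
aquarium heater: 0.08 kW × 696 h = 55.68 kWh
space heater: Runtime = 24 h × 8 = 192 h
space heater: 1.05 kW × 192 h = 201.6 kWh
Total energy = 263.49 kWh
Cost = 263.49 × $0.13 = $34.25

$34.25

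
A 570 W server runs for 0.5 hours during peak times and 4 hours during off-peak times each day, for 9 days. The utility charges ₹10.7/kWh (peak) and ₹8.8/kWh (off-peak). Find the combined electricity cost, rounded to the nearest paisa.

Peak energy = 0.57 kW × 0.5 h × 9 = 2.565 kWh
Off-peak energy = 0.57 kW × 4 h × 9 = 20.52 kWh
Cost = 2.565 × ₹10.7 + 20.52 × ₹8.8 = ₹27.4455 + ₹180.576 = ₹208.02

₹208.02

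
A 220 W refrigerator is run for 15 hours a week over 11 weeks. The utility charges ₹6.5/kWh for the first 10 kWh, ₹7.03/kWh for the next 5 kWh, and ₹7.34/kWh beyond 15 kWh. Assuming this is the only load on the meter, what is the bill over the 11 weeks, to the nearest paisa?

₹256.49

Runtime = 15 h/week × 11 weeks = 165 h
Energy = 0.22 kW × 165 h = 36.3 kWh
Tier 1 (0–10 kWh): 10 × ₹6.5 = ₹65
Tier 2 (10–15 kWh): 5 × ₹7.03 = ₹35.15
Above 15 kWh: 21.3 × ₹7.34 = ₹156.342
Bill = ₹256.49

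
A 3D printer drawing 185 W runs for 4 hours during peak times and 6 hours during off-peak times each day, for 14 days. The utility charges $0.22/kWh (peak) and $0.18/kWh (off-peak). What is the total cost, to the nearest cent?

Peak energy = 0.185 kW × 4 h × 14 = 10.36 kWh
Off-peak energy = 0.185 kW × 6 h × 14 = 15.54 kWh
Cost = 10.36 × $0.22 + 15.54 × $0.18 = $2.2792 + $2.7972 = $5.08

$5.08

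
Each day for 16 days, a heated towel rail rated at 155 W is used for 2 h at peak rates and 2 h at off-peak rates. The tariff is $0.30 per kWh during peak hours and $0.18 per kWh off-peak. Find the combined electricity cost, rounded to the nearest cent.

$2.38

Peak energy = 0.155 kW × 2 h × 16 = 4.96 kWh
Off-peak energy = 0.155 kW × 2 h × 16 = 4.96 kWh
Cost = 4.96 × $0.30 + 4.96 × $0.18 = $1.488 + $0.8928 = $2.38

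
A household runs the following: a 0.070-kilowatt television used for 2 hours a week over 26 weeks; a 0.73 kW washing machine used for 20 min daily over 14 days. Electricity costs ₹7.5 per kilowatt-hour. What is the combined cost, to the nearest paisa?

television: Runtime = 2 h/week × 26 weeks = 52 h
television: 0.07 kW × 52 h = 3.64 kWh
washing machine: Runtime = 20 min × 14 = 280 min = 4.666666… h
washing machine: 0.73 kW × 4.666666… h = 3.406666… kWh
Total energy = 7.046666… kWh
Cost = 7.046666… × ₹7.5 = ₹52.85

₹52.85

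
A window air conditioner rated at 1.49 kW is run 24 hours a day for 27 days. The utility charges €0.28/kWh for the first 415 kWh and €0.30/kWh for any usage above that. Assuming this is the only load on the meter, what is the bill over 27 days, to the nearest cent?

€281.36

Runtime = 24 h × 27 = 648 h
Energy = 1.49 kW × 648 h = 965.52 kWh
Tier 1 (0–415 kWh): 415 × €0.28 = €116.2
Above 415 kWh: 550.52 × €0.30 = €165.156
Bill = €281.36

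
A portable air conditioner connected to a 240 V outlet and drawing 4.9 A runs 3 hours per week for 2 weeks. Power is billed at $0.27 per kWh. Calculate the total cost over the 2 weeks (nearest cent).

Power = 4.9 A × 240 V = 1176 W = 1.176 kW
Runtime = 3 h/week × 2 weeks = 6 h
Energy = 1.176 kW × 6 h = 7.056 kWh
Cost = 7.056 kWh × $0.27/kWh = $1.91

$1.91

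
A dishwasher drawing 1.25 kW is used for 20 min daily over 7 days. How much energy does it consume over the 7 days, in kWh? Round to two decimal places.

2.92 kWh

Runtime = 20 min × 7 = 140 min = 2.333333… h
Energy = 1.25 kW × 2.333333… h = 2.916666… kWh ≈ 2.92 kWh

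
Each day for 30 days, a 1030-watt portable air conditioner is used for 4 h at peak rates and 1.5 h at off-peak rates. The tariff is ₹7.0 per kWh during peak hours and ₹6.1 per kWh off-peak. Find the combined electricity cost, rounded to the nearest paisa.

Peak energy = 1.03 kW × 4 h × 30 = 123.6 kWh
Off-peak energy = 1.03 kW × 1.5 h × 30 = 46.35 kWh
Cost = 123.6 × ₹7.0 + 46.35 × ₹6.1 = ₹865.2 + ₹282.735 = ₹1147.94

₹1147.94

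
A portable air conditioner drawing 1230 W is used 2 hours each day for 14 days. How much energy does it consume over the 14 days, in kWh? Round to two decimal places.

Runtime = 2 h/day × 14 days = 28 h
Energy = 1.23 kW × 28 h = 34.44 kWh

34.44 kWh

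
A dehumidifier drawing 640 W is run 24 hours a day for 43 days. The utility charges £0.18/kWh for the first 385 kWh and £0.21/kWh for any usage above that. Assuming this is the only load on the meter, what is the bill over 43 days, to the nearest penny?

£127.15

Runtime = 24 h × 43 = 1032 h
Energy = 0.64 kW × 1032 h = 660.48 kWh
Tier 1 (0–385 kWh): 385 × £0.18 = £69.3
Above 385 kWh: 275.48 × £0.21 = £57.8508
Bill = £127.15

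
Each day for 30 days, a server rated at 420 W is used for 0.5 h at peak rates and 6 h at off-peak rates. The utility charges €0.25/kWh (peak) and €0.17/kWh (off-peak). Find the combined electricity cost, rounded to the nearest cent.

€14.43

Peak energy = 0.42 kW × 0.5 h × 30 = 6.3 kWh
Off-peak energy = 0.42 kW × 6 h × 30 = 75.6 kWh
Cost = 6.3 × €0.25 + 75.6 × €0.17 = €1.575 + €12.852 = €14.43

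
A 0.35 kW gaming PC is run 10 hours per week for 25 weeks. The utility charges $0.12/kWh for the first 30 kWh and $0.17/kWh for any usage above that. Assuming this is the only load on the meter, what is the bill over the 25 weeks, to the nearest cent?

Runtime = 10 h/week × 25 weeks = 250 h
Energy = 0.35 kW × 250 h = 87.5 kWh
Tier 1 (0–30 kWh): 30 × $0.12 = $3.6
Above 30 kWh: 57.5 × $0.17 = $9.775
Bill = $13.38

$13.38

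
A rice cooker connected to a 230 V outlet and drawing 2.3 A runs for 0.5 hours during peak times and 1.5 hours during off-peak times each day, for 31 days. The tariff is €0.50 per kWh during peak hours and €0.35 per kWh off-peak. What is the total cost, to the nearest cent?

€12.71

Power = 2.3 A × 230 V = 529 W = 0.529 kW
Peak energy = 0.529 kW × 0.5 h × 31 = 8.1995 kWh
Off-peak energy = 0.529 kW × 1.5 h × 31 = 24.5985 kWh
Cost = 8.1995 × €0.50 + 24.5985 × €0.35 = €4.09975 + €8.609475 = €12.71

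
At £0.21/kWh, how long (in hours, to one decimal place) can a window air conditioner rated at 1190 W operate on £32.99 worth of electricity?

132.0 h

Energy available = £32.99 ÷ £0.21/kWh = 157.0952 kWh
Hours = 157.0952 kWh ÷ 1.19 kW = 132.0 h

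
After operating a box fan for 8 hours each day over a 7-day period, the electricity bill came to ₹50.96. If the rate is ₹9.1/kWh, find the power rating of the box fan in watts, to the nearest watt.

100 W

Energy = ₹50.96 ÷ ₹9.1/kWh = 5.6 kWh
Runtime = 8 h/day × 7 days = 56 h
Power = 5.6 kWh ÷ 56 h = 0.1 kW = 100 W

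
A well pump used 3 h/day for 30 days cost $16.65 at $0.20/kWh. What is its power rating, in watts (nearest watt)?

925 W

Energy = $16.65 ÷ $0.20/kWh = 83.25 kWh
Runtime = 3 h/day × 30 days = 90 h
Power = 83.25 kWh ÷ 90 h = 0.925 kW = 925 W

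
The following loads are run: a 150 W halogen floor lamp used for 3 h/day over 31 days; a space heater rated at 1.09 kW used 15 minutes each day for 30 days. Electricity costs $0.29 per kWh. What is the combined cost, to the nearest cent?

halogen floor lamp: Runtime = 3 h/day × 31 days = 93 h
halogen floor lamp: 0.15 kW × 93 h = 13.95 kWh
space heater: Runtime = 15 min × 30 = 450 min = 7.5 h
space heater: 1.09 kW × 7.5 h = 8.175 kWh
Total energy = 22.125 kWh
Cost = 22.125 × $0.29 = $6.42

$6.42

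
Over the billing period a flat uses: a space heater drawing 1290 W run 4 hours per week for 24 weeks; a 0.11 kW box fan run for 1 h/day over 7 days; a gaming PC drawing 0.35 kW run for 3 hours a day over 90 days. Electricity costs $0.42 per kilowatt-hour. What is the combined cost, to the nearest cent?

$92.03

space heater: Runtime = 4 h/week × 24 weeks = 96 h
space heater: 1.29 kW × 96 h = 123.84 kWh
box fan: Runtime = 1 h/day × 7 days = 7 h
box fan: 0.11 kW × 7 h = 0.77 kWh
gaming PC: Runtime = 3 h/day × 90 days = 270 h
gaming PC: 0.35 kW × 270 h = 94.5 kWh
Total energy = 219.11 kWh
Cost = 219.11 × $0.42 = $92.03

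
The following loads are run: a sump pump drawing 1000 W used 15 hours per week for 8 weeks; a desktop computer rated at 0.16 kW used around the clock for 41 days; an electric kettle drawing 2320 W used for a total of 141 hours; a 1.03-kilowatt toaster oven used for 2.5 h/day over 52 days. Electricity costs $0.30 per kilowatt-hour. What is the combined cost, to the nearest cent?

$221.54

sump pump: Runtime = 15 h/week × 8 weeks = 120 h
sump pump: 1 kW × 120 h = 120 kWh
desktop computer: Runtime = 24 h × 41 = 984 h
desktop computer: 0.16 kW × 984 h = 157.44 kWh
electric kettle: 2.32 kW × 141 h = 327.12 kWh
toaster oven: Runtime = 2.5 h/day × 52 days = 130 h
toaster oven: 1.03 kW × 130 h = 133.9 kWh
Total energy = 738.46 kWh
Cost = 738.46 × $0.30 = $221.54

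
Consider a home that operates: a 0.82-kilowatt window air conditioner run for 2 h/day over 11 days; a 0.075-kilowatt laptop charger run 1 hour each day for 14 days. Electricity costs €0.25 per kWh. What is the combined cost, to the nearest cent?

window air conditioner: Runtime = 2 h/day × 11 days = 22 h
window air conditioner: 0.82 kW × 22 h = 18.04 kWh
laptop charger: Runtime = 1 h/day × 14 days = 14 h
laptop charger: 0.075 kW × 14 h = 1.05 kWh
Total energy = 19.09 kWh
Cost = 19.09 × €0.25 = €4.77

€4.77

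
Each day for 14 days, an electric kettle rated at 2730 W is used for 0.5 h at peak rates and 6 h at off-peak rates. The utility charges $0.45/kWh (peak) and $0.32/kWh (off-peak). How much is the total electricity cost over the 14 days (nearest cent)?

$81.98

Peak energy = 2.73 kW × 0.5 h × 14 = 19.11 kWh
Off-peak energy = 2.73 kW × 6 h × 14 = 229.32 kWh
Cost = 19.11 × $0.45 + 229.32 × $0.32 = $8.5995 + $73.3824 = $81.98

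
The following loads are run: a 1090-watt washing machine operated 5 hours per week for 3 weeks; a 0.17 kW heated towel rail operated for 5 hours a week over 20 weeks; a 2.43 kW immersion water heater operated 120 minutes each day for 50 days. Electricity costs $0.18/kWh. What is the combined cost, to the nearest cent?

washing machine: Runtime = 5 h/week × 3 weeks = 15 h
washing machine: 1.09 kW × 15 h = 16.35 kWh
heated towel rail: Runtime = 5 h/week × 20 weeks = 100 h
heated towel rail: 0.17 kW × 100 h = 17 kWh
immersion water heater: Runtime = 120 min × 50 = 6000 min = 100 h
immersion water heater: 2.43 kW × 100 h = 243 kWh
Total energy = 276.35 kWh
Cost = 276.35 × $0.18 = $49.74

$49.74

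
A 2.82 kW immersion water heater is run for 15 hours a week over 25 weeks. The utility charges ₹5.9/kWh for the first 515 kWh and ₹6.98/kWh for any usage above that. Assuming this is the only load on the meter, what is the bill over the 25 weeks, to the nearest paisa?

Runtime = 15 h/week × 25 weeks = 375 h
Energy = 2.82 kW × 375 h = 1057.5 kWh
Tier 1 (0–515 kWh): 515 × ₹5.9 = ₹3038.5
Above 515 kWh: 542.5 × ₹6.98 = ₹3786.65
Bill = ₹6825.15

₹6825.15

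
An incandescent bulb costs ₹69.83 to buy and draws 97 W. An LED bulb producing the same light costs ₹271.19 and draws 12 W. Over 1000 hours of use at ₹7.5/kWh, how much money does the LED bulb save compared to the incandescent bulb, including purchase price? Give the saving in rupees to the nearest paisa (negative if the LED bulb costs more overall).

incandescent bulb: ₹69.83 + (97/1000) kW × 1000 h × ₹7.5 = ₹69.83 + ₹727.5 = ₹797.33
LED bulb: ₹271.19 + (12/1000) kW × 1000 h × ₹7.5 = ₹271.19 + ₹90 = ₹361.19
Saving = ₹797.33 − ₹361.19 = ₹436.14

₹436.14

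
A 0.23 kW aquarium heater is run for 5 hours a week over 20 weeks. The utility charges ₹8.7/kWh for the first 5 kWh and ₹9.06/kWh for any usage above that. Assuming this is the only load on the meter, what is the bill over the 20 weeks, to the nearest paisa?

₹206.58

Runtime = 5 h/week × 20 weeks = 100 h
Energy = 0.23 kW × 100 h = 23 kWh
Tier 1 (0–5 kWh): 5 × ₹8.7 = ₹43.5
Above 5 kWh: 18 × ₹9.06 = ₹163.08
Bill = ₹206.58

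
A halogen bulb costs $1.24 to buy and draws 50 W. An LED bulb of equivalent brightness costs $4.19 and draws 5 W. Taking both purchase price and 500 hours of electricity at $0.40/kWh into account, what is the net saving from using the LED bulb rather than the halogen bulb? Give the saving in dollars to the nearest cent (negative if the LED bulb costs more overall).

halogen bulb: $1.24 + (50/1000) kW × 500 h × $0.40 = $1.24 + $10 = $11.24
LED bulb: $4.19 + (5/1000) kW × 500 h × $0.40 = $4.19 + $1 = $5.19
Saving = $11.24 − $5.19 = $6.05

$6.05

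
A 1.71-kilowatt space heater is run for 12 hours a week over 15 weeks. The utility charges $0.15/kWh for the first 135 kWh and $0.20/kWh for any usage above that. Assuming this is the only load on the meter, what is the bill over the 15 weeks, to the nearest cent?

$54.81

Runtime = 12 h/week × 15 weeks = 180 h
Energy = 1.71 kW × 180 h = 307.8 kWh
Tier 1 (0–135 kWh): 135 × $0.15 = $20.25
Above 135 kWh: 172.8 × $0.20 = $34.56
Bill = $54.81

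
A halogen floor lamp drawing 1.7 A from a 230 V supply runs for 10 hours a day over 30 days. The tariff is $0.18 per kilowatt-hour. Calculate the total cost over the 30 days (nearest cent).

$21.11

Power = 1.7 A × 230 V = 391 W = 0.391 kW
Runtime = 10 h/day × 30 days = 300 h
Energy = 0.391 kW × 300 h = 117.3 kWh
Cost = 117.3 kWh × $0.18/kWh = $21.11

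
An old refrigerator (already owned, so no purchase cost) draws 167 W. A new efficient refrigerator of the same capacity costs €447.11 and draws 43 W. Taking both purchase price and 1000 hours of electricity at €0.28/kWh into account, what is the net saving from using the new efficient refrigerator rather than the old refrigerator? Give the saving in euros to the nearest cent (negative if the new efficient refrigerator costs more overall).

old refrigerator: €0.00 + (167/1000) kW × 1000 h × €0.28 = €0.00 + €46.76 = €46.76
new efficient refrigerator: €447.11 + (43/1000) kW × 1000 h × €0.28 = €447.11 + €12.04 = €459.15
Saving = €46.76 − €459.15 = −€412.39

-€412.39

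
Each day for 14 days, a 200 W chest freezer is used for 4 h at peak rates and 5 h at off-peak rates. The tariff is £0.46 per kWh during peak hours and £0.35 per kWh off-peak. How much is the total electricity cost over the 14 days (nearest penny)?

£10.05

Peak energy = 0.2 kW × 4 h × 14 = 11.2 kWh
Off-peak energy = 0.2 kW × 5 h × 14 = 14 kWh
Cost = 11.2 × £0.46 + 14 × £0.35 = £5.152 + £4.9 = £10.05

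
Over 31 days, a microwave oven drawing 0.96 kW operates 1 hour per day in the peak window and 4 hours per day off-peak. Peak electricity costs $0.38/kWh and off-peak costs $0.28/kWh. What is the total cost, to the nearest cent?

Peak energy = 0.96 kW × 1 h × 31 = 29.76 kWh
Off-peak energy = 0.96 kW × 4 h × 31 = 119.04 kWh
Cost = 29.76 × $0.38 + 119.04 × $0.28 = $11.3088 + $33.3312 = $44.64

$44.64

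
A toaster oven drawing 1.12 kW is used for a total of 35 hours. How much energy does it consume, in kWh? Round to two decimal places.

39.20 kWh

Energy = 1.12 kW × 35 h = 39.2 kWh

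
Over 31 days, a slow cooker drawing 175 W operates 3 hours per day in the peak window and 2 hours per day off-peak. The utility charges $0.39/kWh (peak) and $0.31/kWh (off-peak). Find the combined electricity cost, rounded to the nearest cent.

$9.71

Peak energy = 0.175 kW × 3 h × 31 = 16.275 kWh
Off-peak energy = 0.175 kW × 2 h × 31 = 10.85 kWh
Cost = 16.275 × $0.39 + 10.85 × $0.31 = $6.34725 + $3.3635 = $9.71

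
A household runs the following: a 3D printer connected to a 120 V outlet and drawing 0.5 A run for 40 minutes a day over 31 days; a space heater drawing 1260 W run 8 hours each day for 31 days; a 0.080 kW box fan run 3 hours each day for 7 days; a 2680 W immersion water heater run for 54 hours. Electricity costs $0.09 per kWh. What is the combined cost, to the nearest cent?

3D printer: Power = 0.5 A × 120 V = 60 W = 0.06 kW
3D printer: Runtime = 40 min × 31 = 1240 min = 20.666666… h
3D printer: 0.06 kW × 20.666666… h = 1.24 kWh
space heater: Runtime = 8 h/day × 31 days = 248 h
space heater: 1.26 kW × 248 h = 312.48 kWh
box fan: Runtime = 3 h/day × 7 days = 21 h
box fan: 0.08 kW × 21 h = 1.68 kWh
immersion water heater: 2.68 kW × 54 h = 144.72 kWh
Total energy = 460.12 kWh
Cost = 460.12 × $0.09 = $41.41

$41.41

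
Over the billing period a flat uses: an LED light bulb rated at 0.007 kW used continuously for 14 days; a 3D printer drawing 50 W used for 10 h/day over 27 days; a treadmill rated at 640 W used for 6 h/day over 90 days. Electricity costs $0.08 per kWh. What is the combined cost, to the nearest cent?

LED light bulb: Runtime = 24 h × 14 = 336 h
LED light bulb: 0.007 kW × 336 h = 2.352 kWh
3D printer: Runtime = 10 h/day × 27 days = 270 h
3D printer: 0.05 kW × 270 h = 13.5 kWh
treadmill: Runtime = 6 h/day × 90 days = 540 h
treadmill: 0.64 kW × 540 h = 345.6 kWh
Total energy = 361.452 kWh
Cost = 361.452 × $0.08 = $28.92

$28.92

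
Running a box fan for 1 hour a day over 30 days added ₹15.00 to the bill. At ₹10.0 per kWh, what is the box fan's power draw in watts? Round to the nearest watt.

50 W

Energy = ₹15.00 ÷ ₹10.0/kWh = 1.5 kWh
Runtime = 1 h/day × 30 days = 30 h
Power = 1.5 kWh ÷ 30 h = 0.05 kW = 50 W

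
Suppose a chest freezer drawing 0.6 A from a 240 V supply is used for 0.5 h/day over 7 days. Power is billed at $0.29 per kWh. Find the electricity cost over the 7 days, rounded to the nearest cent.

$0.15

Power = 0.6 A × 240 V = 144 W = 0.144 kW
Runtime = 0.5 h/day × 7 days = 3.5 h
Energy = 0.144 kW × 3.5 h = 0.504 kWh
Cost = 0.504 kWh × $0.29/kWh = $0.15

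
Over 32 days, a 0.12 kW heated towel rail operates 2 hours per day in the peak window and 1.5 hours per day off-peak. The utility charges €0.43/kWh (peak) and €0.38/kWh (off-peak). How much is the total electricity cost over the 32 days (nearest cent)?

Peak energy = 0.12 kW × 2 h × 32 = 7.68 kWh
Off-peak energy = 0.12 kW × 1.5 h × 32 = 5.76 kWh
Cost = 7.68 × €0.43 + 5.76 × €0.38 = €3.3024 + €2.1888 = €5.49

€5.49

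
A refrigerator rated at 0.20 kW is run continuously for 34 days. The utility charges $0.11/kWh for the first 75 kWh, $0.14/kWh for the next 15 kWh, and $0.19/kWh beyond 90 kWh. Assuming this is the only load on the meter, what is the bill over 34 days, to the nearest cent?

$24.26

Runtime = 24 h × 34 = 816 h
Energy = 0.2 kW × 816 h = 163.2 kWh
Tier 1 (0–75 kWh): 75 × $0.11 = $8.25
Tier 2 (75–90 kWh): 15 × $0.14 = $2.1
Above 90 kWh: 73.2 × $0.19 = $13.908
Bill = $24.26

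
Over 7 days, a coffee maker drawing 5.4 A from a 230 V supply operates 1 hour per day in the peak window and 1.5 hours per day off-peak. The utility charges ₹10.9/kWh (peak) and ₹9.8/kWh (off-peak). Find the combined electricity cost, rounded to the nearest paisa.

₹222.57

Power = 5.4 A × 230 V = 1242 W = 1.242 kW
Peak energy = 1.242 kW × 1 h × 7 = 8.694 kWh
Off-peak energy = 1.242 kW × 1.5 h × 7 = 13.041 kWh
Cost = 8.694 × ₹10.9 + 13.041 × ₹9.8 = ₹94.7646 + ₹127.8018 = ₹222.57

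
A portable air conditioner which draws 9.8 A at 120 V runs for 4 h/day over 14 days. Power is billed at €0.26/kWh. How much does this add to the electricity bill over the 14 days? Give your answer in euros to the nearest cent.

Power = 9.8 A × 120 V = 1176 W = 1.176 kW
Runtime = 4 h/day × 14 days = 56 h
Energy = 1.176 kW × 56 h = 65.856 kWh
Cost = 65.856 kWh × €0.26/kWh = €17.12

€17.12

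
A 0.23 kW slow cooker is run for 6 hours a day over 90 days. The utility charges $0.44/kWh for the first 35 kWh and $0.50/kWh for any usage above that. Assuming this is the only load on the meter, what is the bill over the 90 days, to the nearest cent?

Runtime = 6 h/day × 90 days = 540 h
Energy = 0.23 kW × 540 h = 124.2 kWh
Tier 1 (0–35 kWh): 35 × $0.44 = $15.4
Above 35 kWh: 89.2 × $0.50 = $44.6
Bill = $60.00

$60.00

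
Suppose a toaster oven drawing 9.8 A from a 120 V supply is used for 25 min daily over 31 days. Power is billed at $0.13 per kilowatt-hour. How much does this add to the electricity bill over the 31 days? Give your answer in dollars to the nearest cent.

Power = 9.8 A × 120 V = 1176 W = 1.176 kW
Runtime = 25 min × 31 = 775 min = 12.916666… h
Energy = 1.176 kW × 12.916666… h = 15.19 kWh
Cost = 15.19 kWh × $0.13/kWh = $1.97

$1.97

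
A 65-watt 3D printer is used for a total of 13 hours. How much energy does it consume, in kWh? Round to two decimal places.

Energy = 0.065 kW × 13 h = 0.845 kWh ≈ 0.85 kWh

0.85 kWh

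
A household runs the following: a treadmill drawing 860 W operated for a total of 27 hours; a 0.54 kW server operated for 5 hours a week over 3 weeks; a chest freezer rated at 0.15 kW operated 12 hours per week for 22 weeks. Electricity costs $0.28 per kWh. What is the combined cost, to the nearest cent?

treadmill: 0.86 kW × 27 h = 23.22 kWh
server: Runtime = 5 h/week × 3 weeks = 15 h
server: 0.54 kW × 15 h = 8.1 kWh
chest freezer: Runtime = 12 h/week × 22 weeks = 264 h
chest freezer: 0.15 kW × 264 h = 39.6 kWh
Total energy = 70.92 kWh
Cost = 70.92 × $0.28 = $19.86

$19.86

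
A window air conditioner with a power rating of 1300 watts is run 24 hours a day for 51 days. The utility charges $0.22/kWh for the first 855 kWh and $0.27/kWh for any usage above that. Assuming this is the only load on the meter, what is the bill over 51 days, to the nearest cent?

Runtime = 24 h × 51 = 1224 h
Energy = 1.3 kW × 1224 h = 1591.2 kWh
Tier 1 (0–855 kWh): 855 × $0.22 = $188.1
Above 855 kWh: 736.2 × $0.27 = $198.774
Bill = $386.87

$386.87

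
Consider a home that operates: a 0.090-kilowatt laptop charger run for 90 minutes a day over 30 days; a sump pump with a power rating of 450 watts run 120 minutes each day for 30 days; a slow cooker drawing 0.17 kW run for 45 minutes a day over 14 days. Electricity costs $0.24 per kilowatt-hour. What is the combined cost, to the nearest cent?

$7.88

laptop charger: Runtime = 90 min × 30 = 2700 min = 45 h
laptop charger: 0.09 kW × 45 h = 4.05 kWh
sump pump: Runtime = 120 min × 30 = 3600 min = 60 h
sump pump: 0.45 kW × 60 h = 27 kWh
slow cooker: Runtime = 45 min × 14 = 630 min = 10.5 h
slow cooker: 0.17 kW × 10.5 h = 1.785 kWh
Total energy = 32.835 kWh
Cost = 32.835 × $0.24 = $7.88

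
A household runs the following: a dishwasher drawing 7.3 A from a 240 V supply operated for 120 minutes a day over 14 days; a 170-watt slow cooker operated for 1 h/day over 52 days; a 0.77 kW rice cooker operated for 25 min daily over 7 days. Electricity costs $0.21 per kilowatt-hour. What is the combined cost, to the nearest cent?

$12.63

dishwasher: Power = 7.3 A × 240 V = 1752 W = 1.752 kW
dishwasher: Runtime = 120 min × 14 = 1680 min = 28 h
dishwasher: 1.752 kW × 28 h = 49.056 kWh
slow cooker: Runtime = 1 h/day × 52 days = 52 h
slow cooker: 0.17 kW × 52 h = 8.84 kWh
rice cooker: Runtime = 25 min × 7 = 175 min = 2.916666… h
rice cooker: 0.77 kW × 2.916666… h = 2.245833… kWh
Total energy = 60.141833… kWh
Cost = 60.141833… × $0.21 = $12.63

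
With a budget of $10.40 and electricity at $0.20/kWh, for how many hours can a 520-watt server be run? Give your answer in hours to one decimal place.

Energy available = $10.40 ÷ $0.20/kWh = 52 kWh
Hours = 52 kWh ÷ 0.52 kW = 100.0 h

100.0 h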